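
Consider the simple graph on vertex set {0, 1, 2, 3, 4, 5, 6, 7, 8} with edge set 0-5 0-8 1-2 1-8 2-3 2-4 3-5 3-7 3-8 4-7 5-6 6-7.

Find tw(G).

A width-3 tree decomposition is:
Bags: B1 = {0, 1, 2, 8}  B2 = {0, 2, 3, 8}  B3 = {0, 2, 3, 5}  B4 = {2, 3, 4, 5}  B5 = {3, 4, 5, 7}  B6 = {4, 5, 6, 7}
Tree: B1–B2, B2–B3, B3–B4, B4–B5, B5–B6
Every bag has size at most 4, so the width is 4 − 1 = 3 and tw(G) ≤ 3. For the lower bound: the 4 vertex sets {0,1,8}, {2}, {3}, {4,5,6,7} are disjoint, each induces a connected subgraph, and every pair is joined by at least one edge of G. Contracting each set to a single vertex therefore yields K_{4} as a minor, and since treewidth is minor-monotone, tw(G) ≥ tw(K_{4}) = 3. The upper and lower bounds meet at 3, so that is the treewidth.

3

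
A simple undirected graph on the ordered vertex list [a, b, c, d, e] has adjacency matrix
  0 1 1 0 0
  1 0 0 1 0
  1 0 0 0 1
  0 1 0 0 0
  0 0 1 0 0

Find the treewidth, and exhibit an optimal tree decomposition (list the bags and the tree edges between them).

The largest bag has 2 vertices, giving width 1; this decomposition certifies tw(G) ≤ 1. Since G has at least one edge (e.g. e–c), it is not an edgeless graph, so tw(G) ≥ 1. Therefore the treewidth is 1.

Treewidth 1.
One optimal decomposition is:
Bags: B1 = {c, e}  B2 = {a, c}  B3 = {a, b}  B4 = {b, d}
Tree: B1–B2, B2–B3, B3–B4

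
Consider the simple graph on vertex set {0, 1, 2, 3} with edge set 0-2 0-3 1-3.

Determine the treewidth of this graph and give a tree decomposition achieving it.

Treewidth 1.
One optimal decomposition is:
Bags: B1 = {0, 2}  B2 = {0, 3}  B3 = {1, 3}
Tree: B1–B2, B2–B3

The largest bag has 2 vertices, giving width 1; this decomposition certifies tw(G) ≤ 1. Any graph with an edge has treewidth ≥ 1, and G has the edge 0–2. The upper and lower bounds meet at 1, so that is the treewidth.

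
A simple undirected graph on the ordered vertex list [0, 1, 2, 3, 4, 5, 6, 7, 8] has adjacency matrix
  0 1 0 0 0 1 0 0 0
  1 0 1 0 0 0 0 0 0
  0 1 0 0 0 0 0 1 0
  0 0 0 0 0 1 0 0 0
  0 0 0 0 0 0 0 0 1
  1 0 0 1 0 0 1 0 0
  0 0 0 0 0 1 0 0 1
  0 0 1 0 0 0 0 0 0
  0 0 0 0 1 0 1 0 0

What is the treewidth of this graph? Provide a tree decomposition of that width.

Treewidth 1.
Bags: B1 = {1, 2}  B2 = {0, 1}  B3 = {2, 7}  B4 = {0, 5}  B5 = {3, 5}  B6 = {5, 6}  B7 = {6, 8}  B8 = {4, 8}
Tree: B1–B2, B1–B3, B2–B4, B4–B5, B5–B6, B6–B7, B7–B8

The largest bag has 2 vertices, giving width 1; this decomposition certifies tw(G) ≤ 1. Since G has at least one edge (e.g. 2–1), it is not an edgeless graph, so tw(G) ≥ 1. The upper and lower bounds meet at 1, so that is the treewidth.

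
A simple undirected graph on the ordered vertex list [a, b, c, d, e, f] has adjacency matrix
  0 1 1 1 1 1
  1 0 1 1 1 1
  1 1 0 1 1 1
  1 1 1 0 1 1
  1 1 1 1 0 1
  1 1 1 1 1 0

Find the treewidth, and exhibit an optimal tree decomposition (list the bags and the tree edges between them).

Treewidth 5.
Bags: B1 = {a, b, c, d, e, f}
Tree: (single bag)

A single bag containing all 6 vertices is trivially a valid decomposition of width 5. On the other hand G contains the 6-clique {a, b, c, d, e, f}. A clique must lie in a single bag of any decomposition, so no decomposition can have width below 5. Hence tw(G) = 5 exactly.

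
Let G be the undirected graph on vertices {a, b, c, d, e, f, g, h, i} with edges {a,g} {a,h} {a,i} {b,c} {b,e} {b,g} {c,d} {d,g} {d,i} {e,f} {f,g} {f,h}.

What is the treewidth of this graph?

A width-3 tree decomposition is:
Bags: B1 = {a, f, h, i}  B2 = {a, f, g, i}  B3 = {d, f, g, i}  B4 = {d, e, f, g}  B5 = {b, d, e, g}  B6 = {b, c, d, e}
Tree: B1–B2, B2–B3, B3–B4, B4–B5, B5–B6
The largest bag has 4 vertices, giving width 3; this decomposition certifies tw(G) ≤ 3. For the lower bound: the 4 vertex sets {a,h,i}, {f}, {g}, {b,c,d,e} are disjoint, each induces a connected subgraph, and every pair is joined by at least one edge of G. Contracting each set to a single vertex therefore yields K_{4} as a minor, and since treewidth is minor-monotone, tw(G) ≥ tw(K_{4}) = 3. The upper and lower bounds meet at 3, so that is the treewidth.

3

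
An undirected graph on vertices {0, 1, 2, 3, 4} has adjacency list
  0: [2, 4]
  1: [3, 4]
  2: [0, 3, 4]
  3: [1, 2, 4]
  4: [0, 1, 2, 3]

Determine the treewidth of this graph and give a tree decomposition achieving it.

Each bag holds 3 vertices, so the decomposition has width 2, which upper-bounds the treewidth. For the lower bound, the 3 vertices {1, 3, 4} are pairwise adjacent, and any tree decomposition puts a clique entirely inside one bag — forcing width ≥ 2. Combining the bounds, tw(G) = 2.

Treewidth 2.
One such decomposition:
Bags: B1 = {0, 2, 4}  B2 = {2, 3, 4}  B3 = {1, 3, 4}
Tree: B1–B2, B2–B3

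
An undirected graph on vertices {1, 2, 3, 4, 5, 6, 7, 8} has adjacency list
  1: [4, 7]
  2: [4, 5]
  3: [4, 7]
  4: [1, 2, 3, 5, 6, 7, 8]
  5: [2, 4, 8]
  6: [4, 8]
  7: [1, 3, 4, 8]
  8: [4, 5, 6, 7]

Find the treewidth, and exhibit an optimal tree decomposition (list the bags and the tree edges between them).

The largest bag has 3 vertices, giving width 2; this decomposition certifies tw(G) ≤ 2. On the other hand G contains the 3-clique {2, 4, 5}. A clique must lie in a single bag of any decomposition, so no decomposition can have width below 2. The upper and lower bounds meet at 2, so that is the treewidth.

Treewidth 2.
One optimal decomposition is:
Bags: B1 = {2, 4, 5}  B2 = {4, 5, 8}  B3 = {4, 7, 8}  B4 = {4, 6, 8}  B5 = {3, 4, 7}  B6 = {1, 4, 7}
Tree: B1–B2, B2–B3, B3–B4, B3–B5, B3–B6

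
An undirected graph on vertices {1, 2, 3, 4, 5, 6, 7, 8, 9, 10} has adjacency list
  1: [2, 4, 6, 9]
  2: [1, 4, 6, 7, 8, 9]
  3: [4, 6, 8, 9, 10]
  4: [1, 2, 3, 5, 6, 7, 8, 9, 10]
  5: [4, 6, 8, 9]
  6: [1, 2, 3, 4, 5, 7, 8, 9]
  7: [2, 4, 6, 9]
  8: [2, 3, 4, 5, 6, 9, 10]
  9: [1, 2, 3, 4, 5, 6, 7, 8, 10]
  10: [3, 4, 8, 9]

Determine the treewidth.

4

A width-4 tree decomposition is:
Bags: B1 = {2, 4, 6, 8, 9}  B2 = {3, 4, 6, 8, 9}  B3 = {2, 4, 6, 7, 9}  B4 = {3, 4, 8, 9, 10}  B5 = {1, 2, 4, 6, 9}  B6 = {4, 5, 6, 8, 9}
Tree: B1–B2, B1–B3, B2–B4, B3–B5, B2–B6
Every bag has size at most 5, so the width is 5 − 1 = 4 and tw(G) ≤ 4. For the lower bound, the 5 vertices {3, 4, 8, 9, 10} are pairwise adjacent, and any tree decomposition puts a clique entirely inside one bag — forcing width ≥ 4. Combining the bounds, tw(G) = 4.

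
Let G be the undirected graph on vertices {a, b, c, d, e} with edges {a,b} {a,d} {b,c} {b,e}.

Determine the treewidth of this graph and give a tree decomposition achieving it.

Treewidth 1.
One such decomposition:
Bags: B1 = {a, b}  B2 = {b, e}  B3 = {b, c}  B4 = {a, d}
Tree: B1–B2, B1–B3, B1–B4

Each bag holds 2 vertices, so the decomposition has width 1, which upper-bounds the treewidth. Since G has at least one edge (e.g. a–b), it is not an edgeless graph, so tw(G) ≥ 1. The upper and lower bounds meet at 1, so that is the treewidth.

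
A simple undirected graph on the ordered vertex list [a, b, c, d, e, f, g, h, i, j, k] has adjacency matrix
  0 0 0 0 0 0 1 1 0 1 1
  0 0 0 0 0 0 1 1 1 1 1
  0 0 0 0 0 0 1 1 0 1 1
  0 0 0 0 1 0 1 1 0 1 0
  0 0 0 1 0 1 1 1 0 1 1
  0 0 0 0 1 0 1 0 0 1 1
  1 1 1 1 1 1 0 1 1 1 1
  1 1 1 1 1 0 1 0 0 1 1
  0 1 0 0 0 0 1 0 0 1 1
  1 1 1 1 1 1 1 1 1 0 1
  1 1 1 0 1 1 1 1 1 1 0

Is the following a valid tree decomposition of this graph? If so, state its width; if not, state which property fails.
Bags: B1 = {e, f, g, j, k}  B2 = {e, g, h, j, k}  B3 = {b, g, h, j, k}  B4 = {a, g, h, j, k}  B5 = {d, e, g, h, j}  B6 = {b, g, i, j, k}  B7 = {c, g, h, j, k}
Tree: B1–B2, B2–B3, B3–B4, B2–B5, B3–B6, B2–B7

Yes; width 4.

Vertex coverage: the bags together contain {a, b, c, d, e, f, g, h, i, j, k}, the full vertex set. Edge coverage: each edge of G has both endpoints in at least one bag. Running intersection: for every vertex, the bags containing it form a connected subtree. All three properties hold, so this is a valid tree decomposition of width max|bag| − 1 = 4, and hence tw(G) ≤ 4.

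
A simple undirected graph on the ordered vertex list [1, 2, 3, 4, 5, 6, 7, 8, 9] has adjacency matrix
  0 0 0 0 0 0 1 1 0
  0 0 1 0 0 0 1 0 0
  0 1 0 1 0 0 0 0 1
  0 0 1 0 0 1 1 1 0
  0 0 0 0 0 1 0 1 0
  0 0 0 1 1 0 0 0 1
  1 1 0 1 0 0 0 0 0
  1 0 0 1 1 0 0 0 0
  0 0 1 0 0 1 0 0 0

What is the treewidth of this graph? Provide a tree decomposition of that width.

The largest bag has 4 vertices, giving width 3; this decomposition certifies tw(G) ≤ 3. For the lower bound: the 4 vertex sets {1,2,7}, {3}, {4}, {5,6,8,9} are disjoint, each induces a connected subgraph, and every pair is joined by at least one edge of G. Contracting each set to a single vertex therefore yields K_{4} as a minor, and since treewidth is minor-monotone, tw(G) ≥ tw(K_{4}) = 3. Combining the bounds, tw(G) = 3.

Treewidth 3.
One such decomposition:
Bags: B1 = {1, 2, 3, 7}  B2 = {1, 3, 4, 7}  B3 = {1, 3, 4, 8}  B4 = {3, 4, 8, 9}  B5 = {4, 6, 8, 9}  B6 = {5, 6, 8, 9}
Tree: B1–B2, B2–B3, B3–B4, B4–B5, B5–B6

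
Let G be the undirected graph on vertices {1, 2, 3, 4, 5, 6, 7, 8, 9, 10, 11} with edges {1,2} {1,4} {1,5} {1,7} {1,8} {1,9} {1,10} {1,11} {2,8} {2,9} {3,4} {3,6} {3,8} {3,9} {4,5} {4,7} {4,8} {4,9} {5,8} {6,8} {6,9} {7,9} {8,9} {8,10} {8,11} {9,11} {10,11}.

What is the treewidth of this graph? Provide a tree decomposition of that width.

Every bag has size at most 4, so the width is 4 − 1 = 3 and tw(G) ≤ 3. For the lower bound, the 4 vertices {1, 2, 8, 9} are pairwise adjacent, and any tree decomposition puts a clique entirely inside one bag — forcing width ≥ 3. The upper and lower bounds meet at 3, so that is the treewidth.

Treewidth 3.
One such decomposition:
Bags: B1 = {1, 4, 7, 9}  B2 = {1, 4, 8, 9}  B3 = {1, 2, 8, 9}  B4 = {3, 4, 8, 9}  B5 = {3, 6, 8, 9}  B6 = {1, 8, 9, 11}  B7 = {1, 4, 5, 8}  B8 = {1, 8, 10, 11}
Tree: B1–B2, B2–B3, B2–B4, B4–B5, B3–B6, B2–B7, B6–B8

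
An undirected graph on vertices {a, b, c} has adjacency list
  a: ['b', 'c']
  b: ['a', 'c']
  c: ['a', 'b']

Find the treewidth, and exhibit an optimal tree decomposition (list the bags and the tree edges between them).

Treewidth 2.
One optimal decomposition is:
Bags: B1 = {a, b, c}
Tree: (single bag)

A single bag containing all 3 vertices is trivially a valid decomposition of width 2. For the lower bound, the 3 vertices {a, b, c} are pairwise adjacent, and any tree decomposition puts a clique entirely inside one bag — forcing width ≥ 2. The upper and lower bounds meet at 2, so that is the treewidth.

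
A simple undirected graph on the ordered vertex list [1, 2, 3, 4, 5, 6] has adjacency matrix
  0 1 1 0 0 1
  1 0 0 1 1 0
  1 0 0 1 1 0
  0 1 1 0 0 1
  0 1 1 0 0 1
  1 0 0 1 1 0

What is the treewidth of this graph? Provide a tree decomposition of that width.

Treewidth 3.
Bags: B1 = {1, 4, 5, 6}  B2 = {1, 3, 4, 5}  B3 = {1, 2, 4, 5}
Tree: B1–B2, B2–B3

Every bag has size at most 4, so the width is 4 − 1 = 3 and tw(G) ≤ 3. For the lower bound: the 4 vertex sets {5,6}, {1,3}, {4}, {2} are disjoint, each induces a connected subgraph, and every pair is joined by at least one edge of G. Contracting each set to a single vertex therefore yields K_{4} as a minor, and since treewidth is minor-monotone, tw(G) ≥ tw(K_{4}) = 3. The upper and lower bounds meet at 3, so that is the treewidth.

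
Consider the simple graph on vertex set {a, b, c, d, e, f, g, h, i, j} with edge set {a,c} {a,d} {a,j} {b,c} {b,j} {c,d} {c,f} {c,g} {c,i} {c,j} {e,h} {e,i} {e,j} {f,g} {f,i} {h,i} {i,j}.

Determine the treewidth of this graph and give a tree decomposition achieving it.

Treewidth 2.
One such decomposition:
Bags: B1 = {c, f, i}  B2 = {c, f, g}  B3 = {c, i, j}  B4 = {b, c, j}  B5 = {e, i, j}  B6 = {e, h, i}  B7 = {a, c, j}  B8 = {a, c, d}
Tree: B1–B2, B1–B3, B3–B4, B3–B5, B5–B6, B4–B7, B7–B8

Every bag has size at most 3, so the width is 3 − 1 = 2 and tw(G) ≤ 2. Conversely, {e, i, j} is a clique of size 3, and the vertices of any clique must share a bag in every tree decomposition; so some bag has ≥ 3 vertices and tw(G) ≥ 2. The upper and lower bounds meet at 2, so that is the treewidth.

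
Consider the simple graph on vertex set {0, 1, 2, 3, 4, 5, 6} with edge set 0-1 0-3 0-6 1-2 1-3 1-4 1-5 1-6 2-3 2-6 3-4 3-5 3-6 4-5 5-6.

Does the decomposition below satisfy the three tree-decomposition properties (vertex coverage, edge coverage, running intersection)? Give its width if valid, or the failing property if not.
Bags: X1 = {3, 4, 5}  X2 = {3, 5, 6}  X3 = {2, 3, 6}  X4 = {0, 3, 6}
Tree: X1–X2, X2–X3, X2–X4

A tree decomposition must satisfy three properties: every vertex lies in some bag; for every edge, both endpoints lie together in some bag; and for every vertex, the bags containing it form a connected subtree. Here vertex 1 appears in no bag, so the decomposition is invalid.

No — vertex 1 appears in no bag.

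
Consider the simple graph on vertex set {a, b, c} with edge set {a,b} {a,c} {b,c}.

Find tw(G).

A width-2 tree decomposition is:
Bags: B1 = {a, b, c}
Tree: (single bag)
A single bag containing all 3 vertices is trivially a valid decomposition of width 2. Conversely, {a, b, c} is a clique of size 3, and the vertices of any clique must share a bag in every tree decomposition; so some bag has ≥ 3 vertices and tw(G) ≥ 2. The upper and lower bounds meet at 2, so that is the treewidth.

2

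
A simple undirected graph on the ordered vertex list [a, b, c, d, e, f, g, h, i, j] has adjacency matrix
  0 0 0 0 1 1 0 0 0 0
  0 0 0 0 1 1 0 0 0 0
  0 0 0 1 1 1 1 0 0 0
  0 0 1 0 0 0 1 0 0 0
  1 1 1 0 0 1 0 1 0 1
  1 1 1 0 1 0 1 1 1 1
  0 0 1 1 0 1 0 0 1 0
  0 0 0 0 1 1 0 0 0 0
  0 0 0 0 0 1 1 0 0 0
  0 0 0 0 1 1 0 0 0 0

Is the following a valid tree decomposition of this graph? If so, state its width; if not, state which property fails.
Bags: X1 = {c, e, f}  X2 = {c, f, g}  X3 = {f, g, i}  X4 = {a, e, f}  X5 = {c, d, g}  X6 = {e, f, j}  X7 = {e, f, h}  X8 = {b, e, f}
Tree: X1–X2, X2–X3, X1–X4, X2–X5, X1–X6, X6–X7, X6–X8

Yes; width 2.

Vertex coverage: the bags together contain {a, b, c, d, e, f, g, h, i, j}, the full vertex set. Edge coverage: each edge of G has both endpoints in at least one bag. Running intersection: for every vertex, the bags containing it form a connected subtree. All three properties hold, so this is a valid tree decomposition of width max|bag| − 1 = 2, and hence tw(G) ≤ 2.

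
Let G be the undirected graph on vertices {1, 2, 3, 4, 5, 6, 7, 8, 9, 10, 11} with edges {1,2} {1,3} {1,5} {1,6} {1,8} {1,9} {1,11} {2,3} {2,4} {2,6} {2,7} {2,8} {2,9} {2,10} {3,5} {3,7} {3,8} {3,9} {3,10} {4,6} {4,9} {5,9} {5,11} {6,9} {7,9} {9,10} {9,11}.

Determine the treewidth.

3

A width-3 tree decomposition is:
Bags: B1 = {1, 5, 9, 11}  B2 = {1, 3, 5, 9}  B3 = {1, 2, 3, 9}  B4 = {2, 3, 7, 9}  B5 = {1, 2, 6, 9}  B6 = {1, 2, 3, 8}  B7 = {2, 3, 9, 10}  B8 = {2, 4, 6, 9}
Tree: B1–B2, B2–B3, B3–B4, B3–B5, B3–B6, B4–B7, B5–B8
Each bag holds 4 vertices, so the decomposition has width 3, which upper-bounds the treewidth. On the other hand G contains the 4-clique {1, 2, 3, 8}. A clique must lie in a single bag of any decomposition, so no decomposition can have width below 3. Hence tw(G) = 3 exactly.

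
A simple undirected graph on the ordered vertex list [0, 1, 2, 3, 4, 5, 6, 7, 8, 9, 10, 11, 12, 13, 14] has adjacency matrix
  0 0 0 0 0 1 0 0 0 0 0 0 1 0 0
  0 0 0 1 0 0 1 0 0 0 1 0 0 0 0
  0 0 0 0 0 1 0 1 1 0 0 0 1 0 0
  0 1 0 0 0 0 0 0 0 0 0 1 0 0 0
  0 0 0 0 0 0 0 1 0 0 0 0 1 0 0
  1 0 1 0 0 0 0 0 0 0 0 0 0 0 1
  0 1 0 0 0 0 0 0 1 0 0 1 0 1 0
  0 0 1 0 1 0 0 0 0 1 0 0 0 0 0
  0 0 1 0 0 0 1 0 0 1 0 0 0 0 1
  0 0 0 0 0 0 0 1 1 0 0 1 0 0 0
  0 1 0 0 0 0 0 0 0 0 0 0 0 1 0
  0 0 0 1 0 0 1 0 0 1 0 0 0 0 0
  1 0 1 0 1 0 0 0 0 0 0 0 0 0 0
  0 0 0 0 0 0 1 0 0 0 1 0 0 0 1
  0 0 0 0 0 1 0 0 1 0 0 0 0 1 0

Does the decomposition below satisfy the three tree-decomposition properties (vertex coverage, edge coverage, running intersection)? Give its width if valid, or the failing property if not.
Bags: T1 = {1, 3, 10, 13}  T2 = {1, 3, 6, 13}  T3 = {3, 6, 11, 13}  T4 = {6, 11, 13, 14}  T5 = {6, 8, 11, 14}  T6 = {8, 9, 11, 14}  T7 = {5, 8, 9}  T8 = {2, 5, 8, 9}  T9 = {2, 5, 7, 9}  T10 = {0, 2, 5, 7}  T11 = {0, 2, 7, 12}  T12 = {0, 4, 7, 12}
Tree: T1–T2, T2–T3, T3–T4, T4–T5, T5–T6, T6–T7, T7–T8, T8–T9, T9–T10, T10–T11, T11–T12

A tree decomposition must satisfy three properties: every vertex lies in some bag; for every edge, both endpoints lie together in some bag; and for every vertex, the bags containing it form a connected subtree. Here edge (14,5) lies in no bag, so the decomposition is invalid.

No — edge (14,5) lies in no bag.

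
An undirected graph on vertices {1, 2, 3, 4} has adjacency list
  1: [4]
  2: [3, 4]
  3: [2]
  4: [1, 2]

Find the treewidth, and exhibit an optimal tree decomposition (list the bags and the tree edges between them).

Treewidth 1.
Bags: B1 = {1, 4}  B2 = {2, 4}  B3 = {2, 3}
Tree: B1–B2, B2–B3

Each bag holds 2 vertices, so the decomposition has width 1, which upper-bounds the treewidth. Since G has at least one edge (e.g. 4–1), it is not an edgeless graph, so tw(G) ≥ 1. Hence tw(G) = 1 exactly.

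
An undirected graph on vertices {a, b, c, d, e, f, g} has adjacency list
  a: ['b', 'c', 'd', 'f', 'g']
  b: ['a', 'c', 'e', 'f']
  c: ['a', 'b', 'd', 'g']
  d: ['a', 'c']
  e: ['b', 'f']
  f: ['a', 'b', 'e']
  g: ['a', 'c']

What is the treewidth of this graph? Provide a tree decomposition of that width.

The largest bag has 3 vertices, giving width 2; this decomposition certifies tw(G) ≤ 2. On the other hand G contains the 3-clique {b, e, f}. A clique must lie in a single bag of any decomposition, so no decomposition can have width below 2. Combining the bounds, tw(G) = 2.

Treewidth 2.
One optimal decomposition is:
Bags: B1 = {a, c, g}  B2 = {a, b, c}  B3 = {a, b, f}  B4 = {b, e, f}  B5 = {a, c, d}
Tree: B1–B2, B2–B3, B3–B4, B1–B5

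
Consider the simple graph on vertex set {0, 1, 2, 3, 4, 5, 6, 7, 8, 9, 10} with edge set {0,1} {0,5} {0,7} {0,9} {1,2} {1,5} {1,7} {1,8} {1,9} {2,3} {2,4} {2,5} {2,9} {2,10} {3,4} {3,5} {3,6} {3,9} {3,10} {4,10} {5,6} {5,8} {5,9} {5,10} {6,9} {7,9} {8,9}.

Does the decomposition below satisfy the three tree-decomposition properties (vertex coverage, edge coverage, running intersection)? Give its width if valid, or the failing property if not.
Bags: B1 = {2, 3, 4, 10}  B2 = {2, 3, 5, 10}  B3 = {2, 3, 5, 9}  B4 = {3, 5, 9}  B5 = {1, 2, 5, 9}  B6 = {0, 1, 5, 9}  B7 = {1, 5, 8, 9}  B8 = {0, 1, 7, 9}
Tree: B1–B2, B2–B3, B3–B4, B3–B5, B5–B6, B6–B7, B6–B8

No — vertex 6 appears in no bag.

A tree decomposition must satisfy three properties: every vertex lies in some bag; for every edge, both endpoints lie together in some bag; and for every vertex, the bags containing it form a connected subtree. Here vertex 6 appears in no bag, so the decomposition is invalid.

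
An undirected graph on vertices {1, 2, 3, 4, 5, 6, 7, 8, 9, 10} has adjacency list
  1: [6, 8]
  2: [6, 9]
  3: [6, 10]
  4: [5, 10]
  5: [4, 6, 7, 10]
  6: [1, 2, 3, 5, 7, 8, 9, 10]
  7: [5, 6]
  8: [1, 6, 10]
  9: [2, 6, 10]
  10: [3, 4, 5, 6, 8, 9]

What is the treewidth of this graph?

2

A width-2 tree decomposition is:
Bags: B1 = {5, 6, 10}  B2 = {5, 6, 7}  B3 = {6, 8, 10}  B4 = {1, 6, 8}  B5 = {4, 5, 10}  B6 = {6, 9, 10}  B7 = {3, 6, 10}  B8 = {2, 6, 9}
Tree: B1–B2, B1–B3, B3–B4, B1–B5, B3–B6, B6–B7, B6–B8
Every bag has size at most 3, so the width is 3 − 1 = 2 and tw(G) ≤ 2. On the other hand G contains the 3-clique {4, 5, 10}. A clique must lie in a single bag of any decomposition, so no decomposition can have width below 2. Hence tw(G) = 2 exactly.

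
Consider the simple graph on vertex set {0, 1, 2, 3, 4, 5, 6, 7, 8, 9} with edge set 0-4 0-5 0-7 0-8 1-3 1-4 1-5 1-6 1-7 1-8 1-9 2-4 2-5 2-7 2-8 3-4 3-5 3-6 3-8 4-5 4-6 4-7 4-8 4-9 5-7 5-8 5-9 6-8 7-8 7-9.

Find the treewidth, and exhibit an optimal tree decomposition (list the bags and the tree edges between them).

Every bag has size at most 5, so the width is 5 − 1 = 4 and tw(G) ≤ 4. On the other hand G contains the 5-clique {1, 3, 4, 5, 8}. A clique must lie in a single bag of any decomposition, so no decomposition can have width below 4. Hence tw(G) = 4 exactly.

Treewidth 4.
Bags: B1 = {2, 4, 5, 7, 8}  B2 = {1, 4, 5, 7, 8}  B3 = {1, 4, 5, 7, 9}  B4 = {1, 3, 4, 5, 8}  B5 = {0, 4, 5, 7, 8}  B6 = {1, 3, 4, 6, 8}
Tree: B1–B2, B2–B3, B2–B4, B1–B5, B4–B6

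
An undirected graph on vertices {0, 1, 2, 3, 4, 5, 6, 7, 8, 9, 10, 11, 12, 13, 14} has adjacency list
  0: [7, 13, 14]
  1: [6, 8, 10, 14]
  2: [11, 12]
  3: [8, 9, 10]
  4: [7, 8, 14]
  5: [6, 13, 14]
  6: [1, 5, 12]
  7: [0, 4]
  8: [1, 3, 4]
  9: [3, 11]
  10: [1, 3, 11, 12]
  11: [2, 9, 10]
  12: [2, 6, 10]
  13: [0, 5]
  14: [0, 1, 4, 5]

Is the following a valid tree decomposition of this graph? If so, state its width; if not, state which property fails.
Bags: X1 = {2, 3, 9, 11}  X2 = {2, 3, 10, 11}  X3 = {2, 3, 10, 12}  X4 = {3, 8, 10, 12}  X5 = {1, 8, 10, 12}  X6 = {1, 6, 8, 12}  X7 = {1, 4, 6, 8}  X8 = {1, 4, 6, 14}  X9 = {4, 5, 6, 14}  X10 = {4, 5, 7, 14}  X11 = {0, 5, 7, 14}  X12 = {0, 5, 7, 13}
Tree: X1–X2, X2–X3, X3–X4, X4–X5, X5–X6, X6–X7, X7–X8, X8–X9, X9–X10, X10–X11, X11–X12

Checking the three conditions: (i) the bags cover all of {0, 1, 2, 3, 4, 5, 6, 7, 8, 9, 10, 11, 12, 13, 14}; (ii) for each edge, some bag contains both endpoints; (iii) the bags containing any fixed vertex form a subtree. All hold, so the decomposition is valid with width 4 − 1 = 3.

Yes; width 3.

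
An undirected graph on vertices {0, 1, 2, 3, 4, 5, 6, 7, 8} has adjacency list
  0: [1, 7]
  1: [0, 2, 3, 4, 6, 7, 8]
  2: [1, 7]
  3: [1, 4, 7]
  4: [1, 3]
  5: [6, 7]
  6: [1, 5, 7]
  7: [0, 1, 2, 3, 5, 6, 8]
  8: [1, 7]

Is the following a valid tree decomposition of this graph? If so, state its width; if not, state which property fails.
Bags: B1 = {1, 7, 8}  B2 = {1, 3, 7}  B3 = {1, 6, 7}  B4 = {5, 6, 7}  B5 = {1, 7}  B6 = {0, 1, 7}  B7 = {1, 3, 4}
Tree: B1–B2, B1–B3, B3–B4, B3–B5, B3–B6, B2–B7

A tree decomposition must satisfy three properties: every vertex lies in some bag; for every edge, both endpoints lie together in some bag; and for every vertex, the bags containing it form a connected subtree. Here vertex 2 appears in no bag, so the decomposition is invalid.

No — vertex 2 appears in no bag.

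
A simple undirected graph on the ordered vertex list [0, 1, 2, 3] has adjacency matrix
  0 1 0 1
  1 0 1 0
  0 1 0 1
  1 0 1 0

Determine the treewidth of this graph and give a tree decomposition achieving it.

The largest bag has 3 vertices, giving width 2; this decomposition certifies tw(G) ≤ 2. For the lower bound, G contains the cycle 0–1–2–3–0, so G is not a forest; only forests have treewidth ≤ 1, hence tw(G) ≥ 2. The upper and lower bounds meet at 2, so that is the treewidth.

Treewidth 2.
One optimal decomposition is:
Bags: B1 = {0, 1, 2}  B2 = {0, 2, 3}
Tree: B1–B2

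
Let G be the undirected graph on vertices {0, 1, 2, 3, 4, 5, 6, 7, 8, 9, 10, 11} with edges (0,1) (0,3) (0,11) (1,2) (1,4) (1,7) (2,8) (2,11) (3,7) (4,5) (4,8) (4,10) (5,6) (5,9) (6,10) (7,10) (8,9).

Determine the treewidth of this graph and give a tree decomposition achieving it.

Treewidth 3.
One such decomposition:
Bags: B1 = {5, 6, 8, 9}  B2 = {4, 5, 6, 8}  B3 = {4, 6, 8, 10}  B4 = {2, 4, 8, 10}  B5 = {1, 2, 4, 10}  B6 = {1, 2, 7, 10}  B7 = {1, 2, 7, 11}  B8 = {0, 1, 7, 11}  B9 = {0, 3, 7, 11}
Tree: B1–B2, B2–B3, B3–B4, B4–B5, B5–B6, B6–B7, B7–B8, B8–B9

Each bag holds 4 vertices, so the decomposition has width 3, which upper-bounds the treewidth. For the lower bound: the 4 vertex sets {5,6,9}, {8}, {4}, {1,2,7,10} are disjoint, each induces a connected subgraph, and every pair is joined by at least one edge of G. Contracting each set to a single vertex therefore yields K_{4} as a minor, and since treewidth is minor-monotone, tw(G) ≥ tw(K_{4}) = 3. Hence tw(G) = 3 exactly.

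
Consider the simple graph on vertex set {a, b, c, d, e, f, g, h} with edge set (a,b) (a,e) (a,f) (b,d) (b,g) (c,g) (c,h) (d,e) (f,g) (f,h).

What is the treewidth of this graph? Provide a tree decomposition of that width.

The largest bag has 3 vertices, giving width 2; this decomposition certifies tw(G) ≤ 2. Since c–h–f–g–c is a cycle in G, G is not acyclic. Forests are exactly the graphs of treewidth ≤ 1, so tw(G) ≥ 2. The upper and lower bounds meet at 2, so that is the treewidth.

Treewidth 2.
Bags: B1 = {c, g, h}  B2 = {f, g, h}  B3 = {b, f, g}  B4 = {a, b, f}  B5 = {a, b, d}  B6 = {a, d, e}
Tree: B1–B2, B2–B3, B3–B4, B4–B5, B5–B6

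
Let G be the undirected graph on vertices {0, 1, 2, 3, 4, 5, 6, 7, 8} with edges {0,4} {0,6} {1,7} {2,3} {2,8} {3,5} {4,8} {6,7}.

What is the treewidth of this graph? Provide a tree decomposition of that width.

Treewidth 1.
One optimal decomposition is:
Bags: B1 = {1, 7}  B2 = {6, 7}  B3 = {0, 6}  B4 = {0, 4}  B5 = {4, 8}  B6 = {2, 8}  B7 = {2, 3}  B8 = {3, 5}
Tree: B1–B2, B2–B3, B3–B4, B4–B5, B5–B6, B6–B7, B7–B8

Every bag has size at most 2, so the width is 2 − 1 = 1 and tw(G) ≤ 1. G has an edge, so its treewidth is at least 1. Therefore the treewidth is 1.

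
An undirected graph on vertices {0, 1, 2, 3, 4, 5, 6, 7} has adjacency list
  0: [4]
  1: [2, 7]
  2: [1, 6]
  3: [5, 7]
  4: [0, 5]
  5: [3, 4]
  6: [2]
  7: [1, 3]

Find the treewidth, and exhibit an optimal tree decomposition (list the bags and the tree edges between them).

Treewidth 1.
One optimal decomposition is:
Bags: B1 = {0, 4}  B2 = {4, 5}  B3 = {3, 5}  B4 = {3, 7}  B5 = {1, 7}  B6 = {1, 2}  B7 = {2, 6}
Tree: B1–B2, B2–B3, B3–B4, B4–B5, B5–B6, B6–B7

The largest bag has 2 vertices, giving width 1; this decomposition certifies tw(G) ≤ 1. G has an edge, so its treewidth is at least 1. The upper and lower bounds meet at 1, so that is the treewidth.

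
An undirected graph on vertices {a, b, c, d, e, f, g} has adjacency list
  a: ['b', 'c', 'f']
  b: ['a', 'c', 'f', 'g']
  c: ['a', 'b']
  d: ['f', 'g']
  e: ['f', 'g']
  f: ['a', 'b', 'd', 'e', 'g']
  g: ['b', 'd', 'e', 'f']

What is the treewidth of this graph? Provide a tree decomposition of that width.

Each bag holds 3 vertices, so the decomposition has width 2, which upper-bounds the treewidth. Conversely, {a, b, c} is a clique of size 3, and the vertices of any clique must share a bag in every tree decomposition; so some bag has ≥ 3 vertices and tw(G) ≥ 2. The upper and lower bounds meet at 2, so that is the treewidth.

Treewidth 2.
One such decomposition:
Bags: B1 = {b, f, g}  B2 = {a, b, f}  B3 = {e, f, g}  B4 = {a, b, c}  B5 = {d, f, g}
Tree: B1–B2, B1–B3, B2–B4, B3–B5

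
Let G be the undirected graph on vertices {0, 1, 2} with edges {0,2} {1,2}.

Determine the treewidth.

A width-1 tree decomposition is:
Bags: B1 = {0, 2}  B2 = {1, 2}
Tree: B1–B2
Every bag has size at most 2, so the width is 2 − 1 = 1 and tw(G) ≤ 1. G has an edge, so its treewidth is at least 1. Combining the bounds, tw(G) = 1.

1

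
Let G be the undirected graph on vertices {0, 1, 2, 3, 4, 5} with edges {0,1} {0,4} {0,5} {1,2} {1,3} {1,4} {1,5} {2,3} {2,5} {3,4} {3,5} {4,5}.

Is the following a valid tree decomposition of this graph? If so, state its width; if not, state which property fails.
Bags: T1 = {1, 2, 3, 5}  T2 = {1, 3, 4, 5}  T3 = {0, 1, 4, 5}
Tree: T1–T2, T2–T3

Yes; width 3.

Checking the three conditions: (i) the bags cover all of {0, 1, 2, 3, 4, 5}; (ii) for each edge, some bag contains both endpoints; (iii) the bags containing any fixed vertex form a subtree. All hold, so the decomposition is valid with width 4 − 1 = 3.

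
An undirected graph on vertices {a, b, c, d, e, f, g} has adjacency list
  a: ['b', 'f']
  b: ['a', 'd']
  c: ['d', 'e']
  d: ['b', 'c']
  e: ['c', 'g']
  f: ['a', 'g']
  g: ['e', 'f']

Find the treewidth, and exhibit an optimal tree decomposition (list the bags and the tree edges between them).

Every bag has size at most 3, so the width is 3 − 1 = 2 and tw(G) ≤ 2. The edges b–a–f–g–e–c–d–b form a cycle, so G is not a tree and its treewidth is at least 2. The upper and lower bounds meet at 2, so that is the treewidth.

Treewidth 2.
One such decomposition:
Bags: B1 = {a, b, f}  B2 = {b, f, g}  B3 = {b, e, g}  B4 = {b, c, e}  B5 = {b, c, d}
Tree: B1–B2, B2–B3, B3–B4, B4–B5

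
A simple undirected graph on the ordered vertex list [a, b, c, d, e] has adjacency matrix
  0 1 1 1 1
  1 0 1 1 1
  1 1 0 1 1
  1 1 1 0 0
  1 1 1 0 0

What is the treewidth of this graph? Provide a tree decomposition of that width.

The largest bag has 4 vertices, giving width 3; this decomposition certifies tw(G) ≤ 3. On the other hand G contains the 4-clique {a, b, c, d}. A clique must lie in a single bag of any decomposition, so no decomposition can have width below 3. Combining the bounds, tw(G) = 3.

Treewidth 3.
One such decomposition:
Bags: B1 = {a, b, c, e}  B2 = {a, b, c, d}
Tree: B1–B2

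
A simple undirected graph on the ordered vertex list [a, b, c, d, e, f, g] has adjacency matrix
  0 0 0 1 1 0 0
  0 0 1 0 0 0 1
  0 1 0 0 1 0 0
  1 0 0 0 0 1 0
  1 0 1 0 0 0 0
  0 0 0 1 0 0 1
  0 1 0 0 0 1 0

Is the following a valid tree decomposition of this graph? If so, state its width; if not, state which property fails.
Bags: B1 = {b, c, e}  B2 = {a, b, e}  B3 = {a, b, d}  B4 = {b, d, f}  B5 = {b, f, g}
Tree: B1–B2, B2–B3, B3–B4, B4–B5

Vertex coverage: the bags together contain {a, b, c, d, e, f, g}, the full vertex set. Edge coverage: each edge of G has both endpoints in at least one bag. Running intersection: for every vertex, the bags containing it form a connected subtree. All three properties hold, so this is a valid tree decomposition of width max|bag| − 1 = 2, and hence tw(G) ≤ 2.

Yes; width 2.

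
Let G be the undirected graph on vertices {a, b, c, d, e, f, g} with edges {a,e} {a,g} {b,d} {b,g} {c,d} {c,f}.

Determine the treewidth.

1

A width-1 tree decomposition is:
Bags: B1 = {a, e}  B2 = {a, g}  B3 = {b, g}  B4 = {b, d}  B5 = {c, d}  B6 = {c, f}
Tree: B1–B2, B2–B3, B3–B4, B4–B5, B5–B6
Each bag holds 2 vertices, so the decomposition has width 1, which upper-bounds the treewidth. G has an edge, so its treewidth is at least 1. The upper and lower bounds meet at 1, so that is the treewidth.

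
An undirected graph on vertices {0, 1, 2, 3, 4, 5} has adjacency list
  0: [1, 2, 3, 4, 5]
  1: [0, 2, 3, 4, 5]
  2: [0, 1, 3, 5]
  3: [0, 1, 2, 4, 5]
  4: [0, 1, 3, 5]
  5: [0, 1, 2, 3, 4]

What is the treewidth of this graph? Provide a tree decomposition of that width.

The largest bag has 5 vertices, giving width 4; this decomposition certifies tw(G) ≤ 4. Conversely, {0, 1, 2, 3, 5} is a clique of size 5, and the vertices of any clique must share a bag in every tree decomposition; so some bag has ≥ 5 vertices and tw(G) ≥ 4. The upper and lower bounds meet at 4, so that is the treewidth.

Treewidth 4.
Bags: B1 = {0, 1, 3, 4, 5}  B2 = {0, 1, 2, 3, 5}
Tree: B1–B2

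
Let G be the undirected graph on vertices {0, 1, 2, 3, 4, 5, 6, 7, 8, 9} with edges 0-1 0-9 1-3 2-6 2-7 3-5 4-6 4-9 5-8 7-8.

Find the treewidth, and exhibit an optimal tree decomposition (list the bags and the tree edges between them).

Treewidth 2.
One such decomposition:
Bags: B1 = {0, 1, 3}  B2 = {0, 3, 5}  B3 = {0, 5, 8}  B4 = {0, 7, 8}  B5 = {0, 2, 7}  B6 = {0, 2, 6}  B7 = {0, 4, 6}  B8 = {0, 4, 9}
Tree: B1–B2, B2–B3, B3–B4, B4–B5, B5–B6, B6–B7, B7–B8

Each bag holds 3 vertices, so the decomposition has width 2, which upper-bounds the treewidth. Since 0–1–3–5–8–7–2–6–4–9–0 is a cycle in G, G is not acyclic. Forests are exactly the graphs of treewidth ≤ 1, so tw(G) ≥ 2. Hence tw(G) = 2 exactly.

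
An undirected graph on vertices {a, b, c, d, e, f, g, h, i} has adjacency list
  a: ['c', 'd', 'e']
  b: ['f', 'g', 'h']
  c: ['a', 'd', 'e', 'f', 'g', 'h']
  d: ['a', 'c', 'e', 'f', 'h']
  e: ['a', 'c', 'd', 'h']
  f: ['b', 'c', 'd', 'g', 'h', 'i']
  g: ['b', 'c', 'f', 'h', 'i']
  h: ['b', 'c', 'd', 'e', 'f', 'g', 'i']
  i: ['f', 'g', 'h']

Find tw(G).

A width-3 tree decomposition is:
Bags: B1 = {f, g, h, i}  B2 = {c, f, g, h}  B3 = {b, f, g, h}  B4 = {c, d, f, h}  B5 = {c, d, e, h}  B6 = {a, c, d, e}
Tree: B1–B2, B1–B3, B2–B4, B4–B5, B5–B6
Every bag has size at most 4, so the width is 4 − 1 = 3 and tw(G) ≤ 3. For the lower bound, the 4 vertices {c, d, e, h} are pairwise adjacent, and any tree decomposition puts a clique entirely inside one bag — forcing width ≥ 3. The upper and lower bounds meet at 3, so that is the treewidth.

3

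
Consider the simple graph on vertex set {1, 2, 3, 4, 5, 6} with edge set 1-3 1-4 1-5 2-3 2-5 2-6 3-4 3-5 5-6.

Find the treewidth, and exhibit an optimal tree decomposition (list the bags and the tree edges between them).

Treewidth 2.
One optimal decomposition is:
Bags: B1 = {1, 3, 4}  B2 = {1, 3, 5}  B3 = {2, 3, 5}  B4 = {2, 5, 6}
Tree: B1–B2, B2–B3, B3–B4

The largest bag has 3 vertices, giving width 2; this decomposition certifies tw(G) ≤ 2. Conversely, {1, 3, 4} is a clique of size 3, and the vertices of any clique must share a bag in every tree decomposition; so some bag has ≥ 3 vertices and tw(G) ≥ 2. Therefore the treewidth is 2.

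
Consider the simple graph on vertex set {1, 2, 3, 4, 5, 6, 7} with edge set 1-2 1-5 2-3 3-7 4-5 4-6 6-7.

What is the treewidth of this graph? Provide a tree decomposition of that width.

Treewidth 2.
One optimal decomposition is:
Bags: B1 = {2, 3, 7}  B2 = {1, 2, 7}  B3 = {1, 5, 7}  B4 = {4, 5, 7}  B5 = {4, 6, 7}
Tree: B1–B2, B2–B3, B3–B4, B4–B5

Each bag holds 3 vertices, so the decomposition has width 2, which upper-bounds the treewidth. The edges 7–3–2–1–5–4–6–7 form a cycle, so G is not a tree and its treewidth is at least 2. Combining the bounds, tw(G) = 2.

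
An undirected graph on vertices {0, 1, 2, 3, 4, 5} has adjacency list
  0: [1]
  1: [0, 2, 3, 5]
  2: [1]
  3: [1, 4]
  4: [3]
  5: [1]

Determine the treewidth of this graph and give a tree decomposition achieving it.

Every bag has size at most 2, so the width is 2 − 1 = 1 and tw(G) ≤ 1. Any graph with an edge has treewidth ≥ 1, and G has the edge 5–1. Combining the bounds, tw(G) = 1.

Treewidth 1.
One optimal decomposition is:
Bags: B1 = {1, 5}  B2 = {1, 2}  B3 = {1, 3}  B4 = {3, 4}  B5 = {0, 1}
Tree: B1–B2, B2–B3, B3–B4, B2–B5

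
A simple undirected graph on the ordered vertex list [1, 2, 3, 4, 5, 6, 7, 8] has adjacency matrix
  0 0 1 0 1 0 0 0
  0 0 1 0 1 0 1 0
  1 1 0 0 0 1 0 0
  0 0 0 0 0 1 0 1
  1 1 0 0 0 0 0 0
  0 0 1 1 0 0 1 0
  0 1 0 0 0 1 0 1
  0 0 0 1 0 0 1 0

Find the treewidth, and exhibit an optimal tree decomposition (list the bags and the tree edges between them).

Every bag has size at most 3, so the width is 3 − 1 = 2 and tw(G) ≤ 2. For the lower bound, G contains the cycle 5–1–3–2–5, so G is not a forest; only forests have treewidth ≤ 1, hence tw(G) ≥ 2. Therefore the treewidth is 2.

Treewidth 2.
Bags: B1 = {1, 2, 5}  B2 = {1, 2, 3}  B3 = {2, 3, 7}  B4 = {3, 6, 7}  B5 = {6, 7, 8}  B6 = {4, 6, 8}
Tree: B1–B2, B2–B3, B3–B4, B4–B5, B5–B6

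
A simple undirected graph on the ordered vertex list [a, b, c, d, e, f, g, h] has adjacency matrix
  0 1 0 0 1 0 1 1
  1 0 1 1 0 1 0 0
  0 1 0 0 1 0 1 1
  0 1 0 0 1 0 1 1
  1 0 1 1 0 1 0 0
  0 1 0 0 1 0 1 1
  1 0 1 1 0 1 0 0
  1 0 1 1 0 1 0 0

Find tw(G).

A width-4 tree decomposition is:
Bags: B1 = {a, c, d, f, g}  B2 = {a, b, c, d, f}  B3 = {a, c, d, e, f}  B4 = {a, c, d, f, h}
Tree: B1–B2, B2–B3, B3–B4
The largest bag has 5 vertices, giving width 4; this decomposition certifies tw(G) ≤ 4. For the lower bound: the 5 vertex sets {a,g}, {b,d}, {c,e}, {f}, {h} are disjoint, each induces a connected subgraph, and every pair is joined by at least one edge of G. Contracting each set to a single vertex therefore yields K_{5} as a minor, and since treewidth is minor-monotone, tw(G) ≥ tw(K_{5}) = 4. Combining the bounds, tw(G) = 4.

4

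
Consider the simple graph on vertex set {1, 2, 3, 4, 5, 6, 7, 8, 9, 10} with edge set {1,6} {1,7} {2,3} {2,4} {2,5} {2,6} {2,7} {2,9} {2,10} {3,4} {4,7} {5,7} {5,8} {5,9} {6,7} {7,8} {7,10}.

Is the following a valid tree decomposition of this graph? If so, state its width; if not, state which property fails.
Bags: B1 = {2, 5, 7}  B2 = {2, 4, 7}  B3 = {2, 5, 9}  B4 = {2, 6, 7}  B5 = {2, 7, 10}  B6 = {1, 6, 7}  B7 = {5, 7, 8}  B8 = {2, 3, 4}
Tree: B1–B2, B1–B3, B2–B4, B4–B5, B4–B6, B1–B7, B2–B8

Yes; width 2.

Checking the three conditions: (i) the bags cover all of {1, 2, 3, 4, 5, 6, 7, 8, 9, 10}; (ii) for each edge, some bag contains both endpoints; (iii) the bags containing any fixed vertex form a subtree. All hold, so the decomposition is valid with width 3 − 1 = 2.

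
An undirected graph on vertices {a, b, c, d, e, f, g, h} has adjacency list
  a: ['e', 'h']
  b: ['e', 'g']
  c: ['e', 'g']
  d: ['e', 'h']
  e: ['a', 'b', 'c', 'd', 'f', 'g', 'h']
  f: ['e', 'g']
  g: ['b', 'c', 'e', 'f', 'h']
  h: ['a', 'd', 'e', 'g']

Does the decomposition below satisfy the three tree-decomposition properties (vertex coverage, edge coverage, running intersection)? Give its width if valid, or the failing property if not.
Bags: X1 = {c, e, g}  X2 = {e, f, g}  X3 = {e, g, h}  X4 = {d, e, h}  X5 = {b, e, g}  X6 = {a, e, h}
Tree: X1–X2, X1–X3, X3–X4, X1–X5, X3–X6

Yes; width 2.

Vertex coverage: the bags together contain {a, b, c, d, e, f, g, h}, the full vertex set. Edge coverage: each edge of G has both endpoints in at least one bag. Running intersection: for every vertex, the bags containing it form a connected subtree. All three properties hold, so this is a valid tree decomposition of width max|bag| − 1 = 2, and hence tw(G) ≤ 2.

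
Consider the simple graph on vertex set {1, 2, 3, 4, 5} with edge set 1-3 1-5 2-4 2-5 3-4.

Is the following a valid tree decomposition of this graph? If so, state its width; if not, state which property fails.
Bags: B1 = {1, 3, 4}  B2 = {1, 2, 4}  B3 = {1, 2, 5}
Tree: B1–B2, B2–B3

Yes; width 2.

Vertex coverage: the bags together contain {1, 2, 3, 4, 5}, the full vertex set. Edge coverage: each edge of G has both endpoints in at least one bag. Running intersection: for every vertex, the bags containing it form a connected subtree. All three properties hold, so this is a valid tree decomposition of width max|bag| − 1 = 2, and hence tw(G) ≤ 2.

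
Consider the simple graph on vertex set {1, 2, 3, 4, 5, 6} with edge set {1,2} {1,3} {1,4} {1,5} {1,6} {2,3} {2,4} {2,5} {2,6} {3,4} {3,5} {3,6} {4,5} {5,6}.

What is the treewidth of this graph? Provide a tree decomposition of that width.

Each bag holds 5 vertices, so the decomposition has width 4, which upper-bounds the treewidth. Conversely, {1, 2, 3, 4, 5} is a clique of size 5, and the vertices of any clique must share a bag in every tree decomposition; so some bag has ≥ 5 vertices and tw(G) ≥ 4. Hence tw(G) = 4 exactly.

Treewidth 4.
One such decomposition:
Bags: B1 = {1, 2, 3, 5, 6}  B2 = {1, 2, 3, 4, 5}
Tree: B1–B2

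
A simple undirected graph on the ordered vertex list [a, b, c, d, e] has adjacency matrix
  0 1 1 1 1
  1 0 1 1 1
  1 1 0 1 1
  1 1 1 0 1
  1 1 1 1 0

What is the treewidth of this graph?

4

A width-4 tree decomposition is:
Bags: B1 = {a, b, c, d, e}
Tree: (single bag)
With just one bag of size 5, the width is 5 − 1 = 4, so tw(G) ≤ 4. For the lower bound, the 5 vertices {a, b, c, d, e} are pairwise adjacent, and any tree decomposition puts a clique entirely inside one bag — forcing width ≥ 4. Therefore the treewidth is 4.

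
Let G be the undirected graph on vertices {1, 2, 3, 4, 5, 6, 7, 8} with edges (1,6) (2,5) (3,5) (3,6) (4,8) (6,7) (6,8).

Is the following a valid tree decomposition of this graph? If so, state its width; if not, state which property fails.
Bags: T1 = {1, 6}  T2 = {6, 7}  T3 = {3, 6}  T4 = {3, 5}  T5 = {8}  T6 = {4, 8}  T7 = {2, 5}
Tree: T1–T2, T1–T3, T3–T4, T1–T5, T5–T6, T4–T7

No — edge (6,8) lies in no bag.

A tree decomposition must satisfy three properties: every vertex lies in some bag; for every edge, both endpoints lie together in some bag; and for every vertex, the bags containing it form a connected subtree. Here edge (6,8) lies in no bag, so the decomposition is invalid.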